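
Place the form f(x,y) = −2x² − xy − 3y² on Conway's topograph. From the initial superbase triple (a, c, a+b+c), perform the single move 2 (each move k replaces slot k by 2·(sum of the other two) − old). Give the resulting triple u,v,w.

start (-2,-3,-6) = (f(1,0),f(0,1),f(1,1))
replace slot 2: 2·((-2)+(-6)) − (-3) = -13 → (-2,-13,-6)

-2,-13,-6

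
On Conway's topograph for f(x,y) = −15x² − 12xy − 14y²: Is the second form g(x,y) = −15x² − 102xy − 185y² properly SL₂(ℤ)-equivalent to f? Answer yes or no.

D₁ = -696, D₂ = -696
f is negative-definite; reduce −f:
−f: flip: (15,12,14)→(14,-12,15)
−f: reduced (well bottom): (14,-12,15) with a≤c, −a<b≤a
flip sign back: reduced form of f is (-14,12,-15)
g is negative-definite; reduce −g:
−g: translate: b→12 (≡102 mod 30), so (15,102,185)→(15,12,14)
−g: flip: (15,12,14)→(14,-12,15)
−g: reduced (well bottom): (14,-12,15) with a≤c, −a<b≤a
flip sign back: reduced form of g is (-14,12,-15)
reduced forms (-14, 12, -15) vs (-14, 12, -15) ⇒ equivalent

yes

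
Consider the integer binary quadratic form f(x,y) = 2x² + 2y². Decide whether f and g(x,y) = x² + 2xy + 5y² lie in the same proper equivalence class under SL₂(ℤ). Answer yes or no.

D₁ = -16, D₂ = -16
f: reduced (well bottom): (2,0,2) with a≤c, −a<b≤a
g: translate: b→0 (≡2 mod 2), so (1,2,5)→(1,0,4)
g: reduced (well bottom): (1,0,4) with a≤c, −a<b≤a
reduced forms (2, 0, 2) vs (1, 0, 4) ⇒ inequivalent

no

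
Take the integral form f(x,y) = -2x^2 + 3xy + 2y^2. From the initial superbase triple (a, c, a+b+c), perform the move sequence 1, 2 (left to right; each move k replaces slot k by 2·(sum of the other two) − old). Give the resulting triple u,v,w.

start (-2,2,3) = (f(1,0),f(0,1),f(1,1))
replace slot 1: 2·(2+3) − (-2) = 12 → (12,2,3)
replace slot 2: 2·(12+3) − 2 = 28 → (12,28,3)

12,28,3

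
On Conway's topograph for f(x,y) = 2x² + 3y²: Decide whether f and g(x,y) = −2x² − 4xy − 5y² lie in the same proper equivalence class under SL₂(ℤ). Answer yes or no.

D₁ = -24, D₂ = -24
f: reduced (well bottom): (2,0,3) with a≤c, −a<b≤a
g is negative-definite; reduce −g:
−g: translate: b→0 (≡4 mod 4), so (2,4,5)→(2,0,3)
−g: reduced (well bottom): (2,0,3) with a≤c, −a<b≤a
flip sign back: reduced form of g is (-2,0,-3)
reduced forms (2, 0, 3) vs (-2, 0, -3) ⇒ inequivalent

no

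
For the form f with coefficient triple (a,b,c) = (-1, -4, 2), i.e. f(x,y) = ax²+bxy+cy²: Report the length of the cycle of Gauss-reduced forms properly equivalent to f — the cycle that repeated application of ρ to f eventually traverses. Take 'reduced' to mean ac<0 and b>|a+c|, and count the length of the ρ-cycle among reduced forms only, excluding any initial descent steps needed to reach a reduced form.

D = 24, ⌊√D⌋ = 4
descent: ρ → (2,4,-1)  [lands on river]
river: ρ → (-1,4,2)
ρ-cycle length = 2 (tail of 1 descent step not counted)

2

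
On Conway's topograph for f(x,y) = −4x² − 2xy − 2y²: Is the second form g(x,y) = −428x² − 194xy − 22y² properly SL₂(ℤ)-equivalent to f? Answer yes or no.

D₁ = -28, D₂ = -28
f is negative-definite; reduce −f:
−f: flip: (4,2,2)→(2,-2,4)
−f: translate: b→2 (≡-2 mod 4), so (2,-2,4)→(2,2,4)
−f: reduced (well bottom): (2,2,4) with a≤c, −a<b≤a
flip sign back: reduced form of f is (-2,-2,-4)
g is negative-definite; reduce −g:
−g: flip: (428,194,22)→(22,-194,428)
−g: translate: b→-18 (≡-194 mod 44), so (22,-194,428)→(22,-18,4)
−g: flip: (22,-18,4)→(4,18,22)
−g: translate: b→2 (≡18 mod 8), so (4,18,22)→(4,2,2)
−g: flip: (4,2,2)→(2,-2,4)
−g: translate: b→2 (≡-2 mod 4), so (2,-2,4)→(2,2,4)
−g: reduced (well bottom): (2,2,4) with a≤c, −a<b≤a
flip sign back: reduced form of g is (-2,-2,-4)
reduced forms (-2, -2, -4) vs (-2, -2, -4) ⇒ equivalent

yes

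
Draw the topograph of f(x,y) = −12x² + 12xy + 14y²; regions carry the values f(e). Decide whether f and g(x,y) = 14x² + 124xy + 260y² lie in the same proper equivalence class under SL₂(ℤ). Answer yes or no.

D₁ = 816, D₂ = 816
river cycle of f (length 6): (14, 16, -10), (-10, 24, 6), (6, 24, -10), (-10, 16, 14), (14, 12, -12), (-12, 12, 14)
river cycle of g (length 6): (14, 12, -12), (-12, 12, 14), (14, 16, -10), (-10, 24, 6), (6, 24, -10), (-10, 16, 14)
cycles coincide ⇒ equivalent

yes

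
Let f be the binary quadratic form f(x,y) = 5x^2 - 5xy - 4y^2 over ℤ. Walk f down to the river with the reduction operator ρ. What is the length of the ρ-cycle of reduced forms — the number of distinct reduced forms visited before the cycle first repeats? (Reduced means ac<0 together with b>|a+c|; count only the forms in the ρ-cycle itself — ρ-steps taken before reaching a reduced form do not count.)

D = 105, ⌊√D⌋ = 10
descent: ρ → (-4,5,5)  [lands on river]
river: ρ → (5,5,-4)
river: ρ → (-4,3,6)
river: ρ → (6,9,-1)
river: ρ → (-1,9,6)
river: ρ → (6,3,-4)
ρ-cycle length = 6 (tail of 1 descent step not counted)

6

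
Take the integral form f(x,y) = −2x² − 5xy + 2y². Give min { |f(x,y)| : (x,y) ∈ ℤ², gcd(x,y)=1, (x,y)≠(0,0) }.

descent: ρ → (2,5,-2)  [lands on river]
river: ρ → (-2,3,4)
river: ρ → (4,5,-1)
river: ρ → (-1,5,4)
river: ρ → (4,3,-2)
river: ρ → (-2,5,2)
river: ρ → (2,3,-4)
river: ρ → (-4,5,1)
river: ρ → (1,5,-4)
river: ρ → (-4,3,2)
closes: descent 1, river 10
min |a| on river = 1

1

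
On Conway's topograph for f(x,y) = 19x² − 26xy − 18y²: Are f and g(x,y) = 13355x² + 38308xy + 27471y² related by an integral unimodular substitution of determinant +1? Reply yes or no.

D₁ = 2044, D₂ = 2044
river cycle of f (length 20): (-18, 26, 19), (19, 12, -25), (-25, 38, 6), (6, 34, -37), (-37, 40, 3), (3, 44, -9), (-9, 28, 35), (35, 42, -2), (-2, 42, 35), (35, 28, -9), … (10 more)
river cycle of g (length 20): (19, 12, -25), (-25, 38, 6), (6, 34, -37), (-37, 40, 3), (3, 44, -9), (-9, 28, 35), (35, 42, -2), (-2, 42, 35), (35, 28, -9), (-9, 44, 3), … (10 more)
cycles coincide ⇒ equivalent

yes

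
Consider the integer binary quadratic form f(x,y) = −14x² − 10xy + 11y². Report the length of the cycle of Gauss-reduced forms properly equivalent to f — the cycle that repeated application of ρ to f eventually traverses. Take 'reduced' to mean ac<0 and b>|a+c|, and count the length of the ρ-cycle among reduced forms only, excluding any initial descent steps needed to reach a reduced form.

D = 716, ⌊√D⌋ = 26
descent: ρ → (11,10,-14)  [lands on river]
river: ρ → (-14,18,7)
river: ρ → (7,24,-5)
river: ρ → (-5,26,2)
river: ρ → (2,26,-5)
river: ρ → (-5,24,7)
river: ρ → (7,18,-14)
river: ρ → (-14,10,11)
river: ρ → (11,12,-13)
river: ρ → (-13,14,10)
river: ρ → (10,26,-1)
river: ρ → (-1,26,10)
river: ρ → (10,14,-13)
river: ρ → (-13,12,11)
ρ-cycle length = 14 (tail of 1 descent step not counted)

14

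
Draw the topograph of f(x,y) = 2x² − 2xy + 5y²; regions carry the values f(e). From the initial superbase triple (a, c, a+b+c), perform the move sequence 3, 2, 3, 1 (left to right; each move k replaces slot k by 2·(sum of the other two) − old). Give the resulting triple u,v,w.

start (2,5,5) = (f(1,0),f(0,1),f(1,1))
replace slot 3: 2·(2+5) − 5 = 9 → (2,5,9)
replace slot 2: 2·(2+9) − 5 = 17 → (2,17,9)
replace slot 3: 2·(2+17) − 9 = 29 → (2,17,29)
replace slot 1: 2·(17+29) − 2 = 90 → (90,17,29)

90,17,29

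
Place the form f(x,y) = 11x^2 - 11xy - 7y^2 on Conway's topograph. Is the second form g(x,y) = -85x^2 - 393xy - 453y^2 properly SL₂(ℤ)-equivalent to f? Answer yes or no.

D₁ = 429, D₂ = 429
river cycle of f (length 6): (-7, 11, 11), (11, 11, -7), (-7, 17, 5), (5, 13, -13), (-13, 13, 5), (5, 17, -7)
river cycle of g (length 6): (-7, 11, 11), (11, 11, -7), (-7, 17, 5), (5, 13, -13), (-13, 13, 5), (5, 17, -7)
cycles coincide ⇒ equivalent

yes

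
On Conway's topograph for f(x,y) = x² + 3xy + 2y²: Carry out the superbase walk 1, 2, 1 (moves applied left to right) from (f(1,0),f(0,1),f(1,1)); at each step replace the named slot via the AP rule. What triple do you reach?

start (1,2,6) = (f(1,0),f(0,1),f(1,1))
replace slot 1: 2·(2+6) − 1 = 15 → (15,2,6)
replace slot 2: 2·(15+6) − 2 = 40 → (15,40,6)
replace slot 1: 2·(40+6) − 15 = 77 → (77,40,6)

77,40,6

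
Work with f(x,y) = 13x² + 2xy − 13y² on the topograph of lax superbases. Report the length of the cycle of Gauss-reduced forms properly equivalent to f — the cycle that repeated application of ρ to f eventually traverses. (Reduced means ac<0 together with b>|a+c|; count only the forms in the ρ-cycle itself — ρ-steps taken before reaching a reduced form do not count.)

D = 680, ⌊√D⌋ = 26
river: ρ → (-13,24,2)
river: ρ → (2,24,-13)
river: ρ → (-13,2,13)
river: ρ → (13,24,-2)
river: ρ → (-2,24,13)
river: ρ → (13,2,-13)
ρ-cycle length = 6 (tail of 0 descent steps not counted)

6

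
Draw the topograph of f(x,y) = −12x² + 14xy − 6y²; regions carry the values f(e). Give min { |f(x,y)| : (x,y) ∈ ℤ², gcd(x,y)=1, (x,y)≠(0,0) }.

translate: b→10 (≡-14 mod 24), so (12,-14,6)→(12,10,4)
flip: (12,10,4)→(4,-10,12)
translate: b→-2 (≡-10 mod 8), so (4,-10,12)→(4,-2,6)
reduced (well bottom): (4,-2,6) with a≤c, −a<b≤a
well minimum |f| = |-4| = 4 (negative-definite)

4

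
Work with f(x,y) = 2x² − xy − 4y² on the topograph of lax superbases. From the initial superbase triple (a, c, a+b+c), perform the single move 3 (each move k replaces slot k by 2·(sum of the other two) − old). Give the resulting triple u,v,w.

start (2,-4,-3) = (f(1,0),f(0,1),f(1,1))
replace slot 3: 2·(2+(-4)) − (-3) = -1 → (2,-4,-1)

2,-4,-1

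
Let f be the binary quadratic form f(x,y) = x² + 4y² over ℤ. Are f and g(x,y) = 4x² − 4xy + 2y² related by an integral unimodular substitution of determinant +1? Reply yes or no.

D₁ = -16, D₂ = -16
f: reduced (well bottom): (1,0,4) with a≤c, −a<b≤a
g: translate: b→4 (≡-4 mod 8), so (4,-4,2)→(4,4,2)
g: flip: (4,4,2)→(2,-4,4)
g: translate: b→0 (≡-4 mod 4), so (2,-4,4)→(2,0,2)
g: reduced (well bottom): (2,0,2) with a≤c, −a<b≤a
reduced forms (1, 0, 4) vs (2, 0, 2) ⇒ inequivalent

no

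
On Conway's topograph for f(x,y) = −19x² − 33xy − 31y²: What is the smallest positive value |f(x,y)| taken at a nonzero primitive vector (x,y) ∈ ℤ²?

translate: b→-5 (≡33 mod 38), so (19,33,31)→(19,-5,17)
flip: (19,-5,17)→(17,5,19)
reduced (well bottom): (17,5,19) with a≤c, −a<b≤a
well minimum |f| = |-17| = 17 (negative-definite)

17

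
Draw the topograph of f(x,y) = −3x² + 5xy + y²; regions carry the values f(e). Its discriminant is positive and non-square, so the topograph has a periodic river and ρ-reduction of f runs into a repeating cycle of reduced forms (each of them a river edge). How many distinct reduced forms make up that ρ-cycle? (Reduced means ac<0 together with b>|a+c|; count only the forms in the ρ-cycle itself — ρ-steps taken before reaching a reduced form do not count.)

D = 37, ⌊√D⌋ = 6
river: ρ → (1,5,-3)
river: ρ → (-3,1,3)
river: ρ → (3,5,-1)
river: ρ → (-1,5,3)
river: ρ → (3,1,-3)
river: ρ → (-3,5,1)
ρ-cycle length = 6 (tail of 0 descent steps not counted)

6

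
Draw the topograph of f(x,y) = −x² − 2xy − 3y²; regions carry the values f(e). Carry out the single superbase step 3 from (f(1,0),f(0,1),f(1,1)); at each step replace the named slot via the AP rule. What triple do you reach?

start (-1,-3,-6) = (f(1,0),f(0,1),f(1,1))
replace slot 3: 2·((-1)+(-3)) − (-6) = -2 → (-1,-3,-2)

-1,-3,-2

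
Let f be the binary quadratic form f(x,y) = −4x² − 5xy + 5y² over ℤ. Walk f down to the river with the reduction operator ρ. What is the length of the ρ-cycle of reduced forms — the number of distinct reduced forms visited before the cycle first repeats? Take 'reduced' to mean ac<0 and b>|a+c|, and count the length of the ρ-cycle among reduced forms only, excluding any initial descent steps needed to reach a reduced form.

D = 105, ⌊√D⌋ = 10
descent: ρ → (5,5,-4)  [lands on river]
river: ρ → (-4,3,6)
river: ρ → (6,9,-1)
river: ρ → (-1,9,6)
river: ρ → (6,3,-4)
river: ρ → (-4,5,5)
ρ-cycle length = 6 (tail of 1 descent step not counted)

6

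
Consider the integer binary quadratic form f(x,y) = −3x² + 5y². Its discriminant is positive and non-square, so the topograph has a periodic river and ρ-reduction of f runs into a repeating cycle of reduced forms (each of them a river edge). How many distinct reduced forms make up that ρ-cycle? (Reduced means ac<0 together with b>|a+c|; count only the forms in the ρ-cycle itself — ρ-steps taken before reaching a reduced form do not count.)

D = 60, ⌊√D⌋ = 7
descent: ρ → (5,0,-3)
descent: ρ → (-3,6,2)  [lands on river]
river: ρ → (2,6,-3)
ρ-cycle length = 2 (tail of 2 descent steps not counted)

2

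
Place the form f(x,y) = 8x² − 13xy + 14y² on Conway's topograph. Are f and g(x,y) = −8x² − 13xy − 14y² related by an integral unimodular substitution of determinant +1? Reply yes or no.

D₁ = -279, D₂ = -279
f: translate: b→3 (≡-13 mod 16), so (8,-13,14)→(8,3,9)
f: reduced (well bottom): (8,3,9) with a≤c, −a<b≤a
g is negative-definite; reduce −g:
−g: translate: b→-3 (≡13 mod 16), so (8,13,14)→(8,-3,9)
−g: reduced (well bottom): (8,-3,9) with a≤c, −a<b≤a
flip sign back: reduced form of g is (-8,3,-9)
reduced forms (8, 3, 9) vs (-8, 3, -9) ⇒ inequivalent

no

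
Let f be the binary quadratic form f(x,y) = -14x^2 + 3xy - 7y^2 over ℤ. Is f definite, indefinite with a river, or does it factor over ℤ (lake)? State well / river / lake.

D = b²−4ac = 3² − 4·(-14)·(-7) = -383
D < 0 ⇒ definite ⇒ every region one sign ⇒ single well

well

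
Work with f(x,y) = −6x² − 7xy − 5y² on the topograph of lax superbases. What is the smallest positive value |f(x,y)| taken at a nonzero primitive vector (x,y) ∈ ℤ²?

translate: b→-5 (≡7 mod 12), so (6,7,5)→(6,-5,4)
flip: (6,-5,4)→(4,5,6)
translate: b→-3 (≡5 mod 8), so (4,5,6)→(4,-3,5)
reduced (well bottom): (4,-3,5) with a≤c, −a<b≤a
well minimum |f| = |-4| = 4 (negative-definite)

4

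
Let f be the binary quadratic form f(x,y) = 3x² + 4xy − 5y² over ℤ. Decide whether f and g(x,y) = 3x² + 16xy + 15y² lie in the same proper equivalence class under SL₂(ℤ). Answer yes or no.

D₁ = 76, D₂ = 76
river cycle of f (length 6): (-5, 6, 2), (2, 6, -5), (-5, 4, 3), (3, 8, -1), (-1, 8, 3), (3, 4, -5)
river cycle of g (length 6): (2, 6, -5), (-5, 4, 3), (3, 8, -1), (-1, 8, 3), (3, 4, -5), (-5, 6, 2)
cycles coincide ⇒ equivalent

yes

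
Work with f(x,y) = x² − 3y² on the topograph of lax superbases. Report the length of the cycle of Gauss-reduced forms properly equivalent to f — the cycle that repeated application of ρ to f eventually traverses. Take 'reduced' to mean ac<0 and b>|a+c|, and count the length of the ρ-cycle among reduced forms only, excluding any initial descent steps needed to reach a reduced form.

D = 12, ⌊√D⌋ = 3
descent: ρ → (-3,0,1)
descent: ρ → (1,2,-2)  [lands on river]
river: ρ → (-2,2,1)
ρ-cycle length = 2 (tail of 2 descent steps not counted)

2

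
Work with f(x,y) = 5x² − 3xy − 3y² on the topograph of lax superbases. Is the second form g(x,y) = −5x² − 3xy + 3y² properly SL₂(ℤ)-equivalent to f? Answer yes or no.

D₁ = 69, D₂ = 69
river cycle of f (length 4): (-3, 3, 5), (5, 7, -1), (-1, 7, 5), (5, 3, -3)
river cycle of g (length 4): (3, 3, -5), (-5, 7, 1), (1, 7, -5), (-5, 3, 3)
cycles differ ⇒ inequivalent

no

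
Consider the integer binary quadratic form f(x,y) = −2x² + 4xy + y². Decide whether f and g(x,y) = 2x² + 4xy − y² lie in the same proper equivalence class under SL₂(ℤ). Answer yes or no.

D₁ = 24, D₂ = 24
river cycle of f (length 2): (1, 4, -2), (-2, 4, 1)
river cycle of g (length 2): (-1, 4, 2), (2, 4, -1)
cycles differ ⇒ inequivalent

no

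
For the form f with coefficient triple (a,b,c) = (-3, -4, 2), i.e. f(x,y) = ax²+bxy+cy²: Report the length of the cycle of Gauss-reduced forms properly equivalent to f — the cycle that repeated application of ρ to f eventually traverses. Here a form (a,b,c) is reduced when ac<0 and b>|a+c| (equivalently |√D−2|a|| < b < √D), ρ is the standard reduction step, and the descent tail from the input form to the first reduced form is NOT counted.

D = 40, ⌊√D⌋ = 6
descent: ρ → (2,4,-3)  [lands on river]
river: ρ → (-3,2,3)
river: ρ → (3,4,-2)
river: ρ → (-2,4,3)
river: ρ → (3,2,-3)
river: ρ → (-3,4,2)
ρ-cycle length = 6 (tail of 1 descent step not counted)

6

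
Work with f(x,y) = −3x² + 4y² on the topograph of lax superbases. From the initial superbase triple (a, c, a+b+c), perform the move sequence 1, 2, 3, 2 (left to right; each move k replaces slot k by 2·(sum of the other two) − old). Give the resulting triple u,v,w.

start (-3,4,1) = (f(1,0),f(0,1),f(1,1))
replace slot 1: 2·(4+1) − (-3) = 13 → (13,4,1)
replace slot 2: 2·(13+1) − 4 = 24 → (13,24,1)
replace slot 3: 2·(13+24) − 1 = 73 → (13,24,73)
replace slot 2: 2·(13+73) − 24 = 148 → (13,148,73)

13,148,73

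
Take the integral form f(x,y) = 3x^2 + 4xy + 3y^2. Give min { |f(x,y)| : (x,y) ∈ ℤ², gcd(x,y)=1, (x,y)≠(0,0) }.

translate: b→-2 (≡4 mod 6), so (3,4,3)→(3,-2,2)
flip: (3,-2,2)→(2,2,3)
reduced (well bottom): (2,2,3) with a≤c, −a<b≤a
well minimum = a = 2

2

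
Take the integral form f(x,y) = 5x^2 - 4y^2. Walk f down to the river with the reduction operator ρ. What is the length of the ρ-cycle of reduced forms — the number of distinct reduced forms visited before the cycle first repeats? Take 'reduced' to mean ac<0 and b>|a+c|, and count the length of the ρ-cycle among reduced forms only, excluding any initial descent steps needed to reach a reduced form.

D = 80, ⌊√D⌋ = 8
descent: ρ → (-4,8,1)  [lands on river]
river: ρ → (1,8,-4)
ρ-cycle length = 2 (tail of 1 descent step not counted)

2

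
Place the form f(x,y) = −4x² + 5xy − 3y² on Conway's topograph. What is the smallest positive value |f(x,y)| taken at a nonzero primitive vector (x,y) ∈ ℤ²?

translate: b→3 (≡-5 mod 8), so (4,-5,3)→(4,3,2)
flip: (4,3,2)→(2,-3,4)
translate: b→1 (≡-3 mod 4), so (2,-3,4)→(2,1,3)
reduced (well bottom): (2,1,3) with a≤c, −a<b≤a
well minimum |f| = |-2| = 2 (negative-definite)

2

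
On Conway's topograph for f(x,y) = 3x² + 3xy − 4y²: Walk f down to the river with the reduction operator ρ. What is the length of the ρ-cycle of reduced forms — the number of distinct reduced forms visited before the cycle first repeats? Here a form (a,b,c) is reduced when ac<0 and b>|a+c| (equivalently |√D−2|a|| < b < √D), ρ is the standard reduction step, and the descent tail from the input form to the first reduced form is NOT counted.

D = 57, ⌊√D⌋ = 7
river: ρ → (-4,5,2)
river: ρ → (2,7,-1)
river: ρ → (-1,7,2)
river: ρ → (2,5,-4)
river: ρ → (-4,3,3)
river: ρ → (3,3,-4)
ρ-cycle length = 6 (tail of 0 descent steps not counted)

6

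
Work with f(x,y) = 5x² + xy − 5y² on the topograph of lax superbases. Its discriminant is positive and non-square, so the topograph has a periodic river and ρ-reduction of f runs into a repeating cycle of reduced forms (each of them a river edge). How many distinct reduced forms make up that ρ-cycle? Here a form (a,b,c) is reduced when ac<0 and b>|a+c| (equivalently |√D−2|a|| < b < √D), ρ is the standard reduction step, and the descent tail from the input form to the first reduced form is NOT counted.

D = 101, ⌊√D⌋ = 10
river: ρ → (-5,9,1)
river: ρ → (1,9,-5)
river: ρ → (-5,1,5)
river: ρ → (5,9,-1)
river: ρ → (-1,9,5)
river: ρ → (5,1,-5)
ρ-cycle length = 6 (tail of 0 descent steps not counted)

6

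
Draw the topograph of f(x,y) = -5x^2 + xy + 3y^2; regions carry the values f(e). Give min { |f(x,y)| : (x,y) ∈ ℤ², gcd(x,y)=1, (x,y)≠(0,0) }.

descent: ρ → (3,5,-3)  [lands on river]
river: ρ → (-3,7,1)
river: ρ → (1,7,-3)
river: ρ → (-3,5,3)
river: ρ → (3,7,-1)
river: ρ → (-1,7,3)
closes: descent 1, river 6
min |a| on river = 1

1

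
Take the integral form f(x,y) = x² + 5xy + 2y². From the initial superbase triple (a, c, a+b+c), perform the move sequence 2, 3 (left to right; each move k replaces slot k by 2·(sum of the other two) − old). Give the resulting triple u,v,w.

start (1,2,8) = (f(1,0),f(0,1),f(1,1))
replace slot 2: 2·(1+8) − 2 = 16 → (1,16,8)
replace slot 3: 2·(1+16) − 8 = 26 → (1,16,26)

1,16,26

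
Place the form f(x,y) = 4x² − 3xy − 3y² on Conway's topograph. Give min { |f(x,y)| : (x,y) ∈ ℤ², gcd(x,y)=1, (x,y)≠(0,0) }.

descent: ρ → (-3,3,4)  [lands on river]
river: ρ → (4,5,-2)
river: ρ → (-2,7,1)
river: ρ → (1,7,-2)
river: ρ → (-2,5,4)
river: ρ → (4,3,-3)
closes: descent 1, river 6
min |a| on river = 1

1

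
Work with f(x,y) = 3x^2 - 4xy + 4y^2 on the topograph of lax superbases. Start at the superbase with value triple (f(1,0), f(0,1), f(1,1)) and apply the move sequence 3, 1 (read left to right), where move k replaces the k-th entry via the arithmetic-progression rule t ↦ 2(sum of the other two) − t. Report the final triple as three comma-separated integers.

start (3,4,3) = (f(1,0),f(0,1),f(1,1))
replace slot 3: 2·(3+4) − 3 = 11 → (3,4,11)
replace slot 1: 2·(4+11) − 3 = 27 → (27,4,11)

27,4,11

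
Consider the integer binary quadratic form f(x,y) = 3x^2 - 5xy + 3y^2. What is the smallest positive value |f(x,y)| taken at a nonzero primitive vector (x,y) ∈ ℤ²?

translate: b→1 (≡-5 mod 6), so (3,-5,3)→(3,1,1)
flip: (3,1,1)→(1,-1,3)
translate: b→1 (≡-1 mod 2), so (1,-1,3)→(1,1,3)
reduced (well bottom): (1,1,3) with a≤c, −a<b≤a
well minimum = a = 1

1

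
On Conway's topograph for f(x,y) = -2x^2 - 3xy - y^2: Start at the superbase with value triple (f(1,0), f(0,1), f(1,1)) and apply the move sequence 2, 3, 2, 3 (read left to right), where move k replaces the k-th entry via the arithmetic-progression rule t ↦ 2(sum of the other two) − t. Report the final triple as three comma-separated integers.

start (-2,-1,-6) = (f(1,0),f(0,1),f(1,1))
replace slot 2: 2·((-2)+(-6)) − (-1) = -15 → (-2,-15,-6)
replace slot 3: 2·((-2)+(-15)) − (-6) = -28 → (-2,-15,-28)
replace slot 2: 2·((-2)+(-28)) − (-15) = -45 → (-2,-45,-28)
replace slot 3: 2·((-2)+(-45)) − (-28) = -66 → (-2,-45,-66)

-2,-45,-66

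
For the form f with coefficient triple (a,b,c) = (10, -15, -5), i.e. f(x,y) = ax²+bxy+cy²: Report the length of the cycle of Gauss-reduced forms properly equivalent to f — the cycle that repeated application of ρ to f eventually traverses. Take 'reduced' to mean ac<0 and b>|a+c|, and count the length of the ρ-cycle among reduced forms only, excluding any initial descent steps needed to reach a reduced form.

D = 425, ⌊√D⌋ = 20
descent: ρ → (-5,15,10)  [lands on river]
river: ρ → (10,5,-10)
river: ρ → (-10,15,5)
river: ρ → (5,15,-10)
river: ρ → (-10,5,10)
river: ρ → (10,15,-5)
ρ-cycle length = 6 (tail of 1 descent step not counted)

6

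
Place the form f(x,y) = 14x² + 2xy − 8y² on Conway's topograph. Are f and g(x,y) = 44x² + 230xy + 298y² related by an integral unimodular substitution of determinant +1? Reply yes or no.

D₁ = 452, D₂ = 452
river cycle of f (length 14): (-8, 14, 8), (8, 18, -4), (-4, 14, 16), (16, 18, -2), (-2, 18, 16), (16, 14, -4), (-4, 18, 8), (8, 14, -8), (-8, 18, 4), (4, 14, -16), … (4 more)
river cycle of g (length 14): (4, 18, -8), (-8, 14, 8), (8, 18, -4), (-4, 14, 16), (16, 18, -2), (-2, 18, 16), (16, 14, -4), (-4, 18, 8), (8, 14, -8), (-8, 18, 4), … (4 more)
cycles coincide ⇒ equivalent

yes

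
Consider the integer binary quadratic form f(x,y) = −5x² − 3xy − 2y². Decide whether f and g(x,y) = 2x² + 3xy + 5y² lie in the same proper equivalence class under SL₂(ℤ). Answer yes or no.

D₁ = -31, D₂ = -31
f is negative-definite; reduce −f:
−f: flip: (5,3,2)→(2,-3,5)
−f: translate: b→1 (≡-3 mod 4), so (2,-3,5)→(2,1,4)
−f: reduced (well bottom): (2,1,4) with a≤c, −a<b≤a
flip sign back: reduced form of f is (-2,-1,-4)
g: translate: b→-1 (≡3 mod 4), so (2,3,5)→(2,-1,4)
g: reduced (well bottom): (2,-1,4) with a≤c, −a<b≤a
reduced forms (-2, -1, -4) vs (2, -1, 4) ⇒ inequivalent

no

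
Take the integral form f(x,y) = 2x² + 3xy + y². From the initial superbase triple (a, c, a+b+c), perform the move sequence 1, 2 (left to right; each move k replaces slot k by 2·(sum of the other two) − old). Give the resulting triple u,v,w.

start (2,1,6) = (f(1,0),f(0,1),f(1,1))
replace slot 1: 2·(1+6) − 2 = 12 → (12,1,6)
replace slot 2: 2·(12+6) − 1 = 35 → (12,35,6)

12,35,6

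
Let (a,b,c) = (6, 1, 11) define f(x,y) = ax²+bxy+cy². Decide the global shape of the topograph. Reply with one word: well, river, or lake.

D = b²−4ac = 1² − 4·6·11 = -263
D < 0 ⇒ definite ⇒ every region one sign ⇒ single well

well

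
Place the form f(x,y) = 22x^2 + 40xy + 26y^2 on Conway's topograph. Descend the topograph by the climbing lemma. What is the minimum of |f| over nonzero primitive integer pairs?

translate: b→-4 (≡40 mod 44), so (22,40,26)→(22,-4,8)
flip: (22,-4,8)→(8,4,22)
reduced (well bottom): (8,4,22) with a≤c, −a<b≤a
well minimum = a = 8

8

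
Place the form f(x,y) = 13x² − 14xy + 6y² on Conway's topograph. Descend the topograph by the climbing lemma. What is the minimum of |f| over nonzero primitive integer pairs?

translate: b→12 (≡-14 mod 26), so (13,-14,6)→(13,12,5)
flip: (13,12,5)→(5,-12,13)
translate: b→-2 (≡-12 mod 10), so (5,-12,13)→(5,-2,6)
reduced (well bottom): (5,-2,6) with a≤c, −a<b≤a
well minimum = a = 5

5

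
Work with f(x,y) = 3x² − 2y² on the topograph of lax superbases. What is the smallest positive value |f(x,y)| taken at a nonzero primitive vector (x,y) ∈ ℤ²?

descent: ρ → (-2,4,1)  [lands on river]
river: ρ → (1,4,-2)
closes: descent 1, river 2
min |a| on river = 1

1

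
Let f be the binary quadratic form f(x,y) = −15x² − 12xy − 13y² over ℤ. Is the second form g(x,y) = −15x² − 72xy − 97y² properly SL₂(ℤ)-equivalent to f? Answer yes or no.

D₁ = -636, D₂ = -636
f is negative-definite; reduce −f:
−f: flip: (15,12,13)→(13,-12,15)
−f: reduced (well bottom): (13,-12,15) with a≤c, −a<b≤a
flip sign back: reduced form of f is (-13,12,-15)
g is negative-definite; reduce −g:
−g: translate: b→12 (≡72 mod 30), so (15,72,97)→(15,12,13)
−g: flip: (15,12,13)→(13,-12,15)
−g: reduced (well bottom): (13,-12,15) with a≤c, −a<b≤a
flip sign back: reduced form of g is (-13,12,-15)
reduced forms (-13, 12, -15) vs (-13, 12, -15) ⇒ equivalent

yes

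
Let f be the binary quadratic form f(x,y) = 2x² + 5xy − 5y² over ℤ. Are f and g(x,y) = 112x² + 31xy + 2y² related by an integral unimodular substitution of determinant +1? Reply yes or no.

D₁ = 65, D₂ = 65
river cycle of f (length 6): (-5, 5, 2), (2, 7, -2), (-2, 5, 5), (5, 5, -2), (-2, 7, 2), (2, 5, -5)
river cycle of g (length 6): (2, 5, -5), (-5, 5, 2), (2, 7, -2), (-2, 5, 5), (5, 5, -2), (-2, 7, 2)
cycles coincide ⇒ equivalent

yes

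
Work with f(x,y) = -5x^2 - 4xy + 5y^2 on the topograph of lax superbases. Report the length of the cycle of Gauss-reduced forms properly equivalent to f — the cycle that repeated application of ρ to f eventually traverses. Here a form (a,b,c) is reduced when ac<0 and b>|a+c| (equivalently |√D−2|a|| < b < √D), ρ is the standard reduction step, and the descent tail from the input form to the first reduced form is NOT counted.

D = 116, ⌊√D⌋ = 10
descent: ρ → (5,4,-5)  [lands on river]
river: ρ → (-5,6,4)
river: ρ → (4,10,-1)
river: ρ → (-1,10,4)
river: ρ → (4,6,-5)
river: ρ → (-5,4,5)
river: ρ → (5,6,-4)
river: ρ → (-4,10,1)
river: ρ → (1,10,-4)
river: ρ → (-4,6,5)
ρ-cycle length = 10 (tail of 1 descent step not counted)

10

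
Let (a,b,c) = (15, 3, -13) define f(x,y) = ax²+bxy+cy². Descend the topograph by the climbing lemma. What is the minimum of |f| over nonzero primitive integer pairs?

river: ρ → (-13,23,5)
river: ρ → (5,27,-3)
river: ρ → (-3,27,5)
river: ρ → (5,23,-13)
river: ρ → (-13,3,15)
river: ρ → (15,27,-1)
river: ρ → (-1,27,15)
river: ρ → (15,3,-13)
closes: descent 0, river 8
min |a| on river = 1

1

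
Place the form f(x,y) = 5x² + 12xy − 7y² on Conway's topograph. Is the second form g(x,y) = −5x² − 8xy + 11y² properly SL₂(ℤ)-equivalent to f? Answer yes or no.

D₁ = 284, D₂ = 284
river cycle of f (length 8): (-7, 16, 1), (1, 16, -7), (-7, 12, 5), (5, 8, -11), (-11, 14, 2), (2, 14, -11), (-11, 8, 5), (5, 12, -7)
river cycle of g (length 8): (11, 8, -5), (-5, 12, 7), (7, 16, -1), (-1, 16, 7), (7, 12, -5), (-5, 8, 11), (11, 14, -2), (-2, 14, 11)
cycles differ ⇒ inequivalent

no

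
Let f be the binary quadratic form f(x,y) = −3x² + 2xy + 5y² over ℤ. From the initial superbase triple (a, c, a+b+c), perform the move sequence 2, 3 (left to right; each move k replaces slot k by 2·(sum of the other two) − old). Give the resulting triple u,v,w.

start (-3,5,4) = (f(1,0),f(0,1),f(1,1))
replace slot 2: 2·((-3)+4) − 5 = -3 → (-3,-3,4)
replace slot 3: 2·((-3)+(-3)) − 4 = -16 → (-3,-3,-16)

-3,-3,-16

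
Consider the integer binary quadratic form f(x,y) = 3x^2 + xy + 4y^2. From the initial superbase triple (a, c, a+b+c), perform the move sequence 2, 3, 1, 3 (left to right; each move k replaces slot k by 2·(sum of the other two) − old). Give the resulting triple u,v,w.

start (3,4,8) = (f(1,0),f(0,1),f(1,1))
replace slot 2: 2·(3+8) − 4 = 18 → (3,18,8)
replace slot 3: 2·(3+18) − 8 = 34 → (3,18,34)
replace slot 1: 2·(18+34) − 3 = 101 → (101,18,34)
replace slot 3: 2·(101+18) − 34 = 204 → (101,18,204)

101,18,204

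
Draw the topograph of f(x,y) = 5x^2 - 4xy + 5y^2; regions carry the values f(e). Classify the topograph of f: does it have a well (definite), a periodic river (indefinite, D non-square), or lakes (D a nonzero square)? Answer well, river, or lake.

D = b²−4ac = (-4)² − 4·5·5 = -84
D < 0 ⇒ definite ⇒ every region one sign ⇒ single well

well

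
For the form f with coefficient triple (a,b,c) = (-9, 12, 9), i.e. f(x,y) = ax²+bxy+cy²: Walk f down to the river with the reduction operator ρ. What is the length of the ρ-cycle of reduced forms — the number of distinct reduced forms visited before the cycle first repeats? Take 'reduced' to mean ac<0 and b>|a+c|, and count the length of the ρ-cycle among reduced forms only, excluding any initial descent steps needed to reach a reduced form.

D = 468, ⌊√D⌋ = 21
river: ρ → (9,6,-12)
river: ρ → (-12,18,3)
river: ρ → (3,18,-12)
river: ρ → (-12,6,9)
river: ρ → (9,12,-9)
river: ρ → (-9,6,12)
river: ρ → (12,18,-3)
river: ρ → (-3,18,12)
river: ρ → (12,6,-9)
river: ρ → (-9,12,9)
ρ-cycle length = 10 (tail of 0 descent steps not counted)

10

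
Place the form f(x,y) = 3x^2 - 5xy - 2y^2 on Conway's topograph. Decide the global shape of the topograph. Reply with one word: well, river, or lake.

D = b²−4ac = (-5)² − 4·3·(-2) = 49
D = 7² is a perfect square ⇒ form factors over ℤ ⇒ lakes

lake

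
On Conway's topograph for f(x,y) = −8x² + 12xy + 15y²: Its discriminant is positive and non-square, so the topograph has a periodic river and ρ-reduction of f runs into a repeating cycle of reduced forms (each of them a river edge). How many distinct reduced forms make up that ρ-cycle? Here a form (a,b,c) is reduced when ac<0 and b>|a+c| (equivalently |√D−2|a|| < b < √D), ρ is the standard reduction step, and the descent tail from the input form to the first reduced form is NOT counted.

D = 624, ⌊√D⌋ = 24
river: ρ → (15,18,-5)
river: ρ → (-5,22,7)
river: ρ → (7,20,-8)
river: ρ → (-8,12,15)
ρ-cycle length = 4 (tail of 0 descent steps not counted)

4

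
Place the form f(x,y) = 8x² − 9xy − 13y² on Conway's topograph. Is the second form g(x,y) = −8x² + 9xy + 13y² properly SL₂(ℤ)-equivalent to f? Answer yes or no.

D₁ = 497, D₂ = 497
river cycle of f (length 14): (-13, 9, 8), (8, 7, -14), (-14, 21, 1), (1, 21, -14), (-14, 7, 8), (8, 9, -13), (-13, 17, 4), (4, 15, -17), (-17, 19, 2), (2, 21, -7), … (4 more)
river cycle of g (length 14): (13, 17, -4), (-4, 15, 17), (17, 19, -2), (-2, 21, 7), (7, 21, -2), (-2, 19, 17), (17, 15, -4), (-4, 17, 13), (13, 9, -8), (-8, 7, 14), … (4 more)
cycles differ ⇒ inequivalent

no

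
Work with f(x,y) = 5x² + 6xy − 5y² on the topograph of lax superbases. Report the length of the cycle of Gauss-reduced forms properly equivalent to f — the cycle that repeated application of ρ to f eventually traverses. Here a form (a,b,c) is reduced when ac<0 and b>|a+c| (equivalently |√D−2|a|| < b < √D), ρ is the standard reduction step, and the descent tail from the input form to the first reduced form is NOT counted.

D = 136, ⌊√D⌋ = 11
river: ρ → (-5,4,6)
river: ρ → (6,8,-3)
river: ρ → (-3,10,3)
river: ρ → (3,8,-6)
river: ρ → (-6,4,5)
river: ρ → (5,6,-5)
ρ-cycle length = 6 (tail of 0 descent steps not counted)

6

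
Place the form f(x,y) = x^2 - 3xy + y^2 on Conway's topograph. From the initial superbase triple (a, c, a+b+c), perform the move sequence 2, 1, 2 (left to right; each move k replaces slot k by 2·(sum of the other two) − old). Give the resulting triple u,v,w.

start (1,1,-1) = (f(1,0),f(0,1),f(1,1))
replace slot 2: 2·(1+(-1)) − 1 = -1 → (1,-1,-1)
replace slot 1: 2·((-1)+(-1)) − 1 = -5 → (-5,-1,-1)
replace slot 2: 2·((-5)+(-1)) − (-1) = -11 → (-5,-11,-1)

-5,-11,-1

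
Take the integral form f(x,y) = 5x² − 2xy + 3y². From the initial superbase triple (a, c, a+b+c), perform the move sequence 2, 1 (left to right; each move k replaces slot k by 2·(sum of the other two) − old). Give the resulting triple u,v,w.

start (5,3,6) = (f(1,0),f(0,1),f(1,1))
replace slot 2: 2·(5+6) − 3 = 19 → (5,19,6)
replace slot 1: 2·(19+6) − 5 = 45 → (45,19,6)

45,19,6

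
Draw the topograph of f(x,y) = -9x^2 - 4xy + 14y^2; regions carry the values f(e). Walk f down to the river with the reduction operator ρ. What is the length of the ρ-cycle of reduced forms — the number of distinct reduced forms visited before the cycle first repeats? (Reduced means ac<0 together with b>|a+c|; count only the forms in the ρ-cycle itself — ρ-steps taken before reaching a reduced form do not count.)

D = 520, ⌊√D⌋ = 22
descent: ρ → (14,4,-9)
descent: ρ → (-9,14,9)  [lands on river]
river: ρ → (9,22,-1)
river: ρ → (-1,22,9)
river: ρ → (9,14,-9)
river: ρ → (-9,22,1)
river: ρ → (1,22,-9)
ρ-cycle length = 6 (tail of 2 descent steps not counted)

6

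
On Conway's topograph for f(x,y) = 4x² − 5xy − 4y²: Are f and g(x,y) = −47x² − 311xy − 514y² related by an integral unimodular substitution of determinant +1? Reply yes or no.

D₁ = 89, D₂ = 89
river cycle of f (length 14): (-4, 5, 4), (4, 3, -5), (-5, 7, 2), (2, 9, -1), (-1, 9, 2), (2, 7, -5), (-5, 3, 4), (4, 5, -4), (-4, 3, 5), (5, 7, -2), … (4 more)
river cycle of g (length 14): (-4, 5, 4), (4, 3, -5), (-5, 7, 2), (2, 9, -1), (-1, 9, 2), (2, 7, -5), (-5, 3, 4), (4, 5, -4), (-4, 3, 5), (5, 7, -2), … (4 more)
cycles coincide ⇒ equivalent

yes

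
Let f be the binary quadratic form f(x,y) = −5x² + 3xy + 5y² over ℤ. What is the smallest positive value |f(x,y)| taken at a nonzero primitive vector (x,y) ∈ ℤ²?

river: ρ → (5,7,-3)
river: ρ → (-3,5,7)
river: ρ → (7,9,-1)
river: ρ → (-1,9,7)
river: ρ → (7,5,-3)
river: ρ → (-3,7,5)
river: ρ → (5,3,-5)
river: ρ → (-5,7,3)
river: ρ → (3,5,-7)
river: ρ → (-7,9,1)
river: ρ → (1,9,-7)
river: ρ → (-7,5,3)
river: ρ → (3,7,-5)
river: ρ → (-5,3,5)
closes: descent 0, river 14
min |a| on river = 1

1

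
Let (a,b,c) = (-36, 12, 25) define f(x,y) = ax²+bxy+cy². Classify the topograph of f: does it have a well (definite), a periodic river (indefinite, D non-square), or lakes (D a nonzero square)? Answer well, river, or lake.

D = b²−4ac = 12² − 4·(-36)·25 = 3744
D > 0 non-square ⇒ indefinite ⇒ periodic river

river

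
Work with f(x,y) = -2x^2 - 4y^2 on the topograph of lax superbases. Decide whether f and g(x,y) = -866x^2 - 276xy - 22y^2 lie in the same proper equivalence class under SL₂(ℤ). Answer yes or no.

D₁ = -32, D₂ = -32
f is negative-definite; reduce −f:
−f: reduced (well bottom): (2,0,4) with a≤c, −a<b≤a
flip sign back: reduced form of f is (-2,0,-4)
g is negative-definite; reduce −g:
−g: flip: (866,276,22)→(22,-276,866)
−g: translate: b→-12 (≡-276 mod 44), so (22,-276,866)→(22,-12,2)
−g: flip: (22,-12,2)→(2,12,22)
−g: translate: b→0 (≡12 mod 4), so (2,12,22)→(2,0,4)
−g: reduced (well bottom): (2,0,4) with a≤c, −a<b≤a
flip sign back: reduced form of g is (-2,0,-4)
reduced forms (-2, 0, -4) vs (-2, 0, -4) ⇒ equivalent

yes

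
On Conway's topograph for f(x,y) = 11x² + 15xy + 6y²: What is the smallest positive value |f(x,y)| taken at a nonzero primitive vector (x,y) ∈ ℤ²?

translate: b→-7 (≡15 mod 22), so (11,15,6)→(11,-7,2)
flip: (11,-7,2)→(2,7,11)
translate: b→-1 (≡7 mod 4), so (2,7,11)→(2,-1,5)
reduced (well bottom): (2,-1,5) with a≤c, −a<b≤a
well minimum = a = 2

2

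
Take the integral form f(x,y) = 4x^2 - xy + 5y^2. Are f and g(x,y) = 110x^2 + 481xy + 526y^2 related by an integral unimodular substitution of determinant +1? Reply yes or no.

D₁ = -79, D₂ = -79
f: reduced (well bottom): (4,-1,5) with a≤c, −a<b≤a
g: translate: b→41 (≡481 mod 220), so (110,481,526)→(110,41,4)
g: flip: (110,41,4)→(4,-41,110)
g: translate: b→-1 (≡-41 mod 8), so (4,-41,110)→(4,-1,5)
g: reduced (well bottom): (4,-1,5) with a≤c, −a<b≤a
reduced forms (4, -1, 5) vs (4, -1, 5) ⇒ equivalent

yes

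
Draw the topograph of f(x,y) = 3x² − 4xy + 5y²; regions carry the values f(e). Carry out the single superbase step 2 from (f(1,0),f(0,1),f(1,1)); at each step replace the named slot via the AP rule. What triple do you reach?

start (3,5,4) = (f(1,0),f(0,1),f(1,1))
replace slot 2: 2·(3+4) − 5 = 9 → (3,9,4)

3,9,4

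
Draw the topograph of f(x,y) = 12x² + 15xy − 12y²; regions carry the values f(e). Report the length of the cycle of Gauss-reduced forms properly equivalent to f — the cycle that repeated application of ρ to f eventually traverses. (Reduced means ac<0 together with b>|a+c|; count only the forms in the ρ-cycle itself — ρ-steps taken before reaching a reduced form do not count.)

D = 801, ⌊√D⌋ = 28
river: ρ → (-12,9,15)
river: ρ → (15,21,-6)
river: ρ → (-6,27,3)
river: ρ → (3,27,-6)
river: ρ → (-6,21,15)
river: ρ → (15,9,-12)
river: ρ → (-12,15,12)
river: ρ → (12,9,-15)
river: ρ → (-15,21,6)
river: ρ → (6,27,-3)
river: ρ → (-3,27,6)
river: ρ → (6,21,-15)
river: ρ → (-15,9,12)
river: ρ → (12,15,-12)
ρ-cycle length = 14 (tail of 0 descent steps not counted)

14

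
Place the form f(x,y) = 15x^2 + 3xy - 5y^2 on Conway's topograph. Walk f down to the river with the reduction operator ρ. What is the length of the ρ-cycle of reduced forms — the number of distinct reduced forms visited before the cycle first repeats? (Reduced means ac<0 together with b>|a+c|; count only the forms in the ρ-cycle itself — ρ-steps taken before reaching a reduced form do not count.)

D = 309, ⌊√D⌋ = 17
descent: ρ → (-5,17,1)  [lands on river]
river: ρ → (1,17,-5)
river: ρ → (-5,13,7)
river: ρ → (7,15,-3)
river: ρ → (-3,15,7)
river: ρ → (7,13,-5)
ρ-cycle length = 6 (tail of 1 descent step not counted)

6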